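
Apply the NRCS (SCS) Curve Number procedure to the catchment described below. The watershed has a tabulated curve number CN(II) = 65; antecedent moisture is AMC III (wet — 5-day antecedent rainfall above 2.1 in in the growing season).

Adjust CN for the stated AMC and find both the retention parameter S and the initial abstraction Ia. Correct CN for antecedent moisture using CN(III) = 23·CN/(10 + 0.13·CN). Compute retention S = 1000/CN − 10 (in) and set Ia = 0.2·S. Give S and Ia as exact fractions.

Adjust CN=65 to AMC III: 23·65/(10 + 0.13·65) → 1495 ÷ (369/20) = 29900/369 ≈ 81.030
S = 1000/(29900/369) − 10 = 700/299 in ≈ 2.341 in
Ia = 0.2·(700/299) = 140/299 in ≈ 0.468 in

S = 700/299 in ≈ 2.341 in; Ia = 140/299 in ≈ 0.468 in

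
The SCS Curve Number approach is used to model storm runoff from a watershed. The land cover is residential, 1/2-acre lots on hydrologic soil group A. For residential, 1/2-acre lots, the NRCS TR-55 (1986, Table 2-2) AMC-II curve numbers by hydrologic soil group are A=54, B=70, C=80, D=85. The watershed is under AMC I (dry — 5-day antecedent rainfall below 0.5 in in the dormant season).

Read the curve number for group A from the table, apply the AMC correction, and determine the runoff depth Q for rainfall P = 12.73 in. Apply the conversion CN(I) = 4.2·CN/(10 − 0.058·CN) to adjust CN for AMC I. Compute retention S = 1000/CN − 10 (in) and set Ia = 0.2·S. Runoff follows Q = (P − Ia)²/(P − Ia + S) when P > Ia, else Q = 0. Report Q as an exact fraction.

NRCS table: residential, 1/2-acre lots, soil group A → CN(II) = 54
Dry (AMC I): CN(I) = 4.2·54/(10 − 0.058·54) = (1134/5)/(1717/250) = 56700/1717 ≈ 33.023
Retention S: 1000/CN − 10 with CN=33.023 → S = 11500/567 ≈ 20.282 in
Ia = 0.2S: 0.2·20.282 = 4.056 in (exactly 2300/567)
P − Ia = 12.730 − 4.056 = 491791/56700 ≈ 8.674 in (> 0, runoff occurs)
Q = (491791/56700)²/((491791/56700) + 11500/567) = (241858387681/3214890000)/(1641791/56700) = 241858387681/93089549700 in ≈ 2.598 in

Q = 241858387681/93089549700 in ≈ 2.598 in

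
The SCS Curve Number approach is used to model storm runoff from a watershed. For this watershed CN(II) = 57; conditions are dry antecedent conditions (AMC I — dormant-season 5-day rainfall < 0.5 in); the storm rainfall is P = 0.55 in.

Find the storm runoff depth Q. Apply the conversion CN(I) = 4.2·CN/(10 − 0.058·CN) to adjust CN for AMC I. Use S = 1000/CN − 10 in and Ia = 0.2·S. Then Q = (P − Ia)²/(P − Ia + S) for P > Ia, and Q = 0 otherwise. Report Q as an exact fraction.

Q = 0 in ≈ 0.000 in

Dry (AMC I): CN(I) = 4.2·57/(10 − 0.058·57) = (1197/5)/(3347/500) = 119700/3347 ≈ 35.763
Retention S: 1000/CN − 10 with CN=35.763 → S = 21500/1197 ≈ 17.962 in
Ia = 0.2·(21500/1197) = 4300/1197 in ≈ 3.592 in
P = 0.550 ≤ Ia = 3.592 in: entire storm abstracted, Q = 0.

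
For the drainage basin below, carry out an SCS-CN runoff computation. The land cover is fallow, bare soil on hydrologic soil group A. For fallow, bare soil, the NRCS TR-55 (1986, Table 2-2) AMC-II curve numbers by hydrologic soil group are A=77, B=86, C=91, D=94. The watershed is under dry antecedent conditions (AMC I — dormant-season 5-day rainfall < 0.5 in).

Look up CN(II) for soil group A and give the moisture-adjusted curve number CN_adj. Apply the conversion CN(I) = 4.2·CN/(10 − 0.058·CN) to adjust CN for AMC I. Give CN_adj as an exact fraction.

CN_adj = 161700/2767 ≈ 58.439

NRCS table: fallow, bare soil, soil group A → CN(II) = 77
Adjust CN=77 to AMC I: 4.2·77/(10 − 0.058·77) → (1617/5) ÷ (2767/500) = 161700/2767 ≈ 58.439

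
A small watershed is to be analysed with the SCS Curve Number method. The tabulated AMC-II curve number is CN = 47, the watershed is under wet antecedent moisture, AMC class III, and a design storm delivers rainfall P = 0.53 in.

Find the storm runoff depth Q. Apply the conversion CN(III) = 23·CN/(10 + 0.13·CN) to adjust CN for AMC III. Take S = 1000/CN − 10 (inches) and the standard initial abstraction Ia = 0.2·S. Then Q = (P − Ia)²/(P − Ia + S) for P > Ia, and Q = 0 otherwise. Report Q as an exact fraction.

Q = 0 in ≈ 0.000 in

Wet (AMC III): CN(III) = 23·47/(10 + 0.13·47) = 1081/(1611/100) = 108100/1611 ≈ 67.101
S = 1000/(108100/1611) − 10 = 5300/1081 in ≈ 4.903 in
Initial abstraction Ia = S/5 = (5300/1081)/5 = 1060/1081 ≈ 0.981 in
P = 0.530 ≤ Ia = 0.981 in: entire storm abstracted, Q = 0.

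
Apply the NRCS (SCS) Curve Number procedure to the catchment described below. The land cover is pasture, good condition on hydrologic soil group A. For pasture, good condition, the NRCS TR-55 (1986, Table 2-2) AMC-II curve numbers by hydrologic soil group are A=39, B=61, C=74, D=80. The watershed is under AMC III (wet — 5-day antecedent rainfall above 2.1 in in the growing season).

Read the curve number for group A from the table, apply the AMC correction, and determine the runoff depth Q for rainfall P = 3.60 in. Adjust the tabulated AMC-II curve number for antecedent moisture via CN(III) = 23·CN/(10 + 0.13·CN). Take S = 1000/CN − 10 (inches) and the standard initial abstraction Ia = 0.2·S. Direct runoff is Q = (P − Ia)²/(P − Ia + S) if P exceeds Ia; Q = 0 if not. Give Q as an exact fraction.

Q = 50461058/90924405 in ≈ 0.555 in

NRCS table: pasture, good condition, soil group A → CN(II) = 39
Wet (AMC III): CN(III) = 23·39/(10 + 0.13·39) = 897/(1507/100) = 89700/1507 ≈ 59.522
Retention S: 1000/CN − 10 with CN=59.522 → S = 6100/897 ≈ 6.800 in
Ia = 0.2·(6100/897) = 1220/897 in ≈ 1.360 in
Since P=3.600 > Ia=1.360: effective rainfall P−Ia = 10046/4485 in
Q = (10046/4485)²/((10046/4485) + 6100/897) = (100922116/20115225)/(40546/4485) = 50461058/90924405 in ≈ 0.555 in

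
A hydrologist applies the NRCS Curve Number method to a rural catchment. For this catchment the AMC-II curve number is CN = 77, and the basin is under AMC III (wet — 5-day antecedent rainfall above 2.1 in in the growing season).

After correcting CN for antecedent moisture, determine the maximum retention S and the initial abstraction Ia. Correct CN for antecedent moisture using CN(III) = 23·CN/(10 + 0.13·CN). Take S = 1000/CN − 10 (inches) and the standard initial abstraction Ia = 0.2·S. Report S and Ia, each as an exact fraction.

S = 100/77 in ≈ 1.299 in; Ia = 20/77 in ≈ 0.260 in

CN(III) from CN(II)=77: (23·77)/(10 + 0.13·77) = 7700/87 ≈ 88.506
Max retention: S = 1000/(7700/87) − 10 = 100/77 in (≈ 1.299 in)
Ia = 0.2·(100/77) = 20/77 in ≈ 0.260 in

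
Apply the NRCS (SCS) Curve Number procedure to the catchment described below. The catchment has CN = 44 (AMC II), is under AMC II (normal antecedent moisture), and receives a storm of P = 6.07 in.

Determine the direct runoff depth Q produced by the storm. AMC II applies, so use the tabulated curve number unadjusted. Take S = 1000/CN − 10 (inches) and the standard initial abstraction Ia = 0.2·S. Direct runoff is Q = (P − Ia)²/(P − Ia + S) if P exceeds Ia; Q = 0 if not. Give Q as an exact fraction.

AMC II — tabulated CN = 44 applies directly.
Retention S: 1000/CN − 10 with CN=44.000 → S = 140/11 ≈ 12.727 in
Initial abstraction Ia = S/5 = (140/11)/5 = 28/11 ≈ 2.545 in
Since P=6.070 > Ia=2.545: effective rainfall P−Ia = 3877/1100 in
Q = (3877/1100)²/((3877/1100) + 140/11) = (15031129/1210000)/(17877/1100) = 15031129/19664700 in ≈ 0.764 in

Q = 15031129/19664700 in ≈ 0.764 in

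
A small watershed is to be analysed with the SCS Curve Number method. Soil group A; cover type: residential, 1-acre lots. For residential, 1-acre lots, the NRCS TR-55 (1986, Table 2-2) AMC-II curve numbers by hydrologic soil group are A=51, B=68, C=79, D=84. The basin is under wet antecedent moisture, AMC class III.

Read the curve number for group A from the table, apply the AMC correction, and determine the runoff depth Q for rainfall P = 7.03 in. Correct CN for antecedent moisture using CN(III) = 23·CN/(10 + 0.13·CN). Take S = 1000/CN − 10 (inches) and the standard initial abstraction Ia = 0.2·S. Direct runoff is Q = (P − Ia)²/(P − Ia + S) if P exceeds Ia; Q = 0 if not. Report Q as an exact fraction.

NRCS table: residential, 1-acre lots, soil group A → CN(II) = 51
Adjust CN=51 to AMC III: 23·51/(10 + 0.13·51) → 1173 ÷ (1663/100) = 117300/1663 ≈ 70.535
Max retention: S = 1000/(117300/1663) − 10 = 4900/1173 in (≈ 4.177 in)
Initial abstraction Ia = S/5 = (4900/1173)/5 = 980/1173 ≈ 0.835 in
Since P=7.030 > Ia=0.835: effective rainfall P−Ia = 726619/117300 in
Runoff Q = (P−Ia)²/(P−Ia+S) = (6.195)²/(6.195+4.177) = 527975171161/142709408700 ≈ 3.700 in

Q = 527975171161/142709408700 in ≈ 3.700 in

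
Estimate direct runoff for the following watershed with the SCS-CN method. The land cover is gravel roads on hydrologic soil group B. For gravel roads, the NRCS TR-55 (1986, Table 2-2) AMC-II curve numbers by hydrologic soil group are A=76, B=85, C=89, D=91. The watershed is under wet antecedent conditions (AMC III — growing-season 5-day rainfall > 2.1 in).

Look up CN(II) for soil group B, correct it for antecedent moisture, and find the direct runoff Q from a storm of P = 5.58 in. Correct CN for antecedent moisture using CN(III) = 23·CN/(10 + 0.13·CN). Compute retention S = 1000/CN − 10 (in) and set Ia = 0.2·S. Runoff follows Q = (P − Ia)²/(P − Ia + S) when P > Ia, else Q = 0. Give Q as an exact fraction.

NRCS table: gravel roads, soil group B → CN(II) = 85
Adjust CN=85 to AMC III: 23·85/(10 + 0.13·85) → 1955 ÷ (421/20) = 39100/421 ≈ 92.874
Retention S: 1000/CN − 10 with CN=92.874 → S = 300/391 ≈ 0.767 in
Ia = 0.2S: 0.2·0.767 = 0.153 in (exactly 60/391)
Since P=5.580 > Ia=0.153: effective rainfall P−Ia = 106089/19550 in
Runoff Q = (P−Ia)²/(P−Ia+S) = (5.427)²/(5.427+0.767) = 3751625307/789096650 ≈ 4.754 in

Q = 3751625307/789096650 in ≈ 4.754 in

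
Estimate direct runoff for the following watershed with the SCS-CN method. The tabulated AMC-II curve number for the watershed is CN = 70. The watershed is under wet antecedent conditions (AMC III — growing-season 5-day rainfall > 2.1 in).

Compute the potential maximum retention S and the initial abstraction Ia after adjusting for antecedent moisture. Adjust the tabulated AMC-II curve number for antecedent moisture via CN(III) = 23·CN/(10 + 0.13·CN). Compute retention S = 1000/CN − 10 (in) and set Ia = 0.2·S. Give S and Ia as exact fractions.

S = 300/161 in ≈ 1.863 in; Ia = 60/161 in ≈ 0.373 in

Wet (AMC III): CN(III) = 23·70/(10 + 0.13·70) = 1610/(191/10) = 16100/191 ≈ 84.293
Retention S: 1000/CN − 10 with CN=84.293 → S = 300/161 ≈ 1.863 in
Ia = 0.2S: 0.2·1.863 = 0.373 in (exactly 60/161)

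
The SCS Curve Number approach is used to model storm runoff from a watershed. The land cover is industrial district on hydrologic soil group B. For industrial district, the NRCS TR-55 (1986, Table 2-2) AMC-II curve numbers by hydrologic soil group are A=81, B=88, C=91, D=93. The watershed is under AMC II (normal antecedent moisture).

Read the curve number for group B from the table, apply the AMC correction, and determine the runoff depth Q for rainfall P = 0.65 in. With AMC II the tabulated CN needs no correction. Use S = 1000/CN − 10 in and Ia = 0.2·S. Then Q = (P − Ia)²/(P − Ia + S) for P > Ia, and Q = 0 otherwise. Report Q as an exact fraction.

NRCS table: industrial district, soil group B → CN(II) = 88
CN(II) = 88; AMC II needs no correction.
Retention S: 1000/CN − 10 with CN=88.000 → S = 15/11 ≈ 1.364 in
Initial abstraction Ia = S/5 = (15/11)/5 = 3/11 ≈ 0.273 in
P − Ia = 0.650 − 0.273 = 83/220 ≈ 0.377 in (> 0, runoff occurs)
Runoff Q = (P−Ia)²/(P−Ia+S) = (0.377)²/(0.377+1.364) = 6889/84260 ≈ 0.082 in

Q = 6889/84260 in ≈ 0.082 in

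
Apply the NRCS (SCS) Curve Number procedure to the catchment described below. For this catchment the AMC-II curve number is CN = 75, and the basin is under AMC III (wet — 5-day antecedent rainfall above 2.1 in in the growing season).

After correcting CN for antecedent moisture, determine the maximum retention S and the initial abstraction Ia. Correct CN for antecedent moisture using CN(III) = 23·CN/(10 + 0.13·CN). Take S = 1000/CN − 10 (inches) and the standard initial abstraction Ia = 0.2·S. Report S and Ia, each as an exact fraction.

S = 100/69 in ≈ 1.449 in; Ia = 20/69 in ≈ 0.290 in

CN(III) from CN(II)=75: (23·75)/(10 + 0.13·75) = 6900/79 ≈ 87.342
Retention S: 1000/CN − 10 with CN=87.342 → S = 100/69 ≈ 1.449 in
Ia = 0.2S: 0.2·1.449 = 0.290 in (exactly 20/69)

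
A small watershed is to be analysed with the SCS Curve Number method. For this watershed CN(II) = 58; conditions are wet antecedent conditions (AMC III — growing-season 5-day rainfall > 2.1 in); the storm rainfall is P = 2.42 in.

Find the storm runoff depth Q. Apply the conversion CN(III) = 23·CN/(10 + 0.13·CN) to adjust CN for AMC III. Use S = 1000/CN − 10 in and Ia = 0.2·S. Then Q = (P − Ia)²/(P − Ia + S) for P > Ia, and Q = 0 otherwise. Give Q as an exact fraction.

Q = 3564925849/5492978450 in ≈ 0.649 in

Adjust CN=58 to AMC III: 23·58/(10 + 0.13·58) → 1334 ÷ (877/50) = 66700/877 ≈ 76.055
Max retention: S = 1000/(66700/877) − 10 = 2100/667 in (≈ 3.148 in)
Initial abstraction Ia = S/5 = (2100/667)/5 = 420/667 ≈ 0.630 in
Since P=2.420 > Ia=0.630: effective rainfall P−Ia = 59707/33350 in
Q = (59707/33350)²/((59707/33350) + 2100/667) = (3564925849/1112222500)/(164707/33350) = 3564925849/5492978450 in ≈ 0.649 in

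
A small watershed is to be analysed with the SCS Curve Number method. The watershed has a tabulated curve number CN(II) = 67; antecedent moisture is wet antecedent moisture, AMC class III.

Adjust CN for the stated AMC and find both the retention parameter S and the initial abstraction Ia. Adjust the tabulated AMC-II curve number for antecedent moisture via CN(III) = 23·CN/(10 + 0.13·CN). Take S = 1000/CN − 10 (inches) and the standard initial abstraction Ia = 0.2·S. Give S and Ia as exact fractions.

S = 3300/1541 in ≈ 2.141 in; Ia = 660/1541 in ≈ 0.428 in

Wet (AMC III): CN(III) = 23·67/(10 + 0.13·67) = 1541/(1871/100) = 154100/1871 ≈ 82.362
Max retention: S = 1000/(154100/1871) − 10 = 3300/1541 in (≈ 2.141 in)
Ia = 0.2·(3300/1541) = 660/1541 in ≈ 0.428 in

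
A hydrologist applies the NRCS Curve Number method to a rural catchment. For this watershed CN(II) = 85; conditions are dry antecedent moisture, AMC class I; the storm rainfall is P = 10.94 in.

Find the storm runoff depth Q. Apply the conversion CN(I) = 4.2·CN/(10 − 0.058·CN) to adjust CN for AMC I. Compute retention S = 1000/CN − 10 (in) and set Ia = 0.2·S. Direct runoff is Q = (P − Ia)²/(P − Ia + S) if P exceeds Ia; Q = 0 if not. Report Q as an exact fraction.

Adjust CN=85 to AMC I: 4.2·85/(10 − 0.058·85) → 357 ÷ (507/100) = 11900/169 ≈ 70.414
Max retention: S = 1000/(11900/169) − 10 = 500/119 in (≈ 4.202 in)
Ia = 0.2·(500/119) = 100/119 in ≈ 0.840 in
Excess rainfall: 10.940 − 0.840 = 10.100 in; P > Ia so Q > 0
Q = (60093/5950)²/((60093/5950) + 500/119) = (3611168649/35402500)/(85093/5950) = 3611168649/506303350 in ≈ 7.132 in

Q = 3611168649/506303350 in ≈ 7.132 in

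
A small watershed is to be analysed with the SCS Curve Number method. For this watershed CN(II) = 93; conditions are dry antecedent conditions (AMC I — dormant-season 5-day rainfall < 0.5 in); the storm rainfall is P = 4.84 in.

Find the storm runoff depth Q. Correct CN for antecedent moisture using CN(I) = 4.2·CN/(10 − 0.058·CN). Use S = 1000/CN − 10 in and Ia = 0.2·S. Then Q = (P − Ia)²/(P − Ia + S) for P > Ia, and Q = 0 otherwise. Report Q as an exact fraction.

Q = 977125081/305219025 in ≈ 3.201 in

Adjust CN=93 to AMC I: 4.2·93/(10 − 0.058·93) → (1953/5) ÷ (2303/500) = 27900/329 ≈ 84.802
S = 1000/(27900/329) − 10 = 500/279 in ≈ 1.792 in
Initial abstraction Ia = S/5 = (500/279)/5 = 100/279 ≈ 0.358 in
Since P=4.840 > Ia=0.358: effective rainfall P−Ia = 31259/6975 in
Runoff Q = (P−Ia)²/(P−Ia+S) = (4.482)²/(4.482+1.792) = 977125081/305219025 ≈ 3.201 in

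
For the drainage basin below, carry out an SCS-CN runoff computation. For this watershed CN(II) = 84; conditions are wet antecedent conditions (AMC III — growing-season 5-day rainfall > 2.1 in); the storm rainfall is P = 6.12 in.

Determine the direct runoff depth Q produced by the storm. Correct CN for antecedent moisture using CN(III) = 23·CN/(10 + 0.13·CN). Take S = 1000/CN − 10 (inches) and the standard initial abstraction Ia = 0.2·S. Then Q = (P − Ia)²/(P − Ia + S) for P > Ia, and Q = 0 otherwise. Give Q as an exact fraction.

CN(III) from CN(II)=84: (23·84)/(10 + 0.13·84) = 48300/523 ≈ 92.352
Retention S: 1000/CN − 10 with CN=92.352 → S = 400/483 ≈ 0.828 in
Ia = 0.2·(400/483) = 80/483 in ≈ 0.166 in
P − Ia = 6.120 − 0.166 = 71899/12075 ≈ 5.954 in (> 0, runoff occurs)
Q = (71899/12075)²/((71899/12075) + 400/483) = (5169466201/145805625)/(81899/12075) = 5169466201/988930425 in ≈ 5.227 in

Q = 5169466201/988930425 in ≈ 5.227 in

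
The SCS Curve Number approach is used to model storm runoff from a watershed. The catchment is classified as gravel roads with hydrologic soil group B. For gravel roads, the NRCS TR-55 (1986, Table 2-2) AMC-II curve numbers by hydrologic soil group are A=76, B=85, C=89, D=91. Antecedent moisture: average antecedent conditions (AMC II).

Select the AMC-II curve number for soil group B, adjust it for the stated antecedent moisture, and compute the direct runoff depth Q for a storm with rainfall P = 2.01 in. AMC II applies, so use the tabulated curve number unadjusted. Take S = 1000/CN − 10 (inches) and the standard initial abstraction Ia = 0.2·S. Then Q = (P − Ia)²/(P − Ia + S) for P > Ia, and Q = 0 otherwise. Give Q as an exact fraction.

NRCS table: gravel roads, soil group B → CN(II) = 85
CN(II) = 85; AMC II needs no correction.
S = 1000/85 − 10 = 30/17 in ≈ 1.765 in
Initial abstraction Ia = S/5 = (30/17)/5 = 6/17 ≈ 0.353 in
P − Ia = 2.010 − 0.353 = 2817/1700 ≈ 1.657 in (> 0, runoff occurs)
Q: (2817/1700)² ÷ (5817/1700) = 2645163/3296300 in (≈ 0.802 in)

Q = 2645163/3296300 in ≈ 0.802 in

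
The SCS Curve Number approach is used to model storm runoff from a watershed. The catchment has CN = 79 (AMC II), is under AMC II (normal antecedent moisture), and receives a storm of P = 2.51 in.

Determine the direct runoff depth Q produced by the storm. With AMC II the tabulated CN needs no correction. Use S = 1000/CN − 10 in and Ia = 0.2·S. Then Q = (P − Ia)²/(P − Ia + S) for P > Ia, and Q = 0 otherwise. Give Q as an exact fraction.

Q = 244265641/289369100 in ≈ 0.844 in

Average conditions: CN = 79 (no AMC adjustment).
Max retention: S = 1000/79 − 10 = 210/79 in (≈ 2.658 in)
Ia = 0.2·(210/79) = 42/79 in ≈ 0.532 in
Excess rainfall: 2.510 − 0.532 = 1.978 in; P > Ia so Q > 0
Q: (15629/7900)² ÷ (36629/7900) = 244265641/289369100 in (≈ 0.844 in)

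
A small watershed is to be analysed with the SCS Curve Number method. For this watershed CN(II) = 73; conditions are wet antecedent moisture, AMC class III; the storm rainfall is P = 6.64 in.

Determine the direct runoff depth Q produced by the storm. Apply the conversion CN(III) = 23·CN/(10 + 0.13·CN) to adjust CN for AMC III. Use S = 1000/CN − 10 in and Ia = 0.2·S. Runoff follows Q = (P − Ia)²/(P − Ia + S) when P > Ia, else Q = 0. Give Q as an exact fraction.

Q = 35169232898/6982835075 in ≈ 5.037 in

CN(III) from CN(II)=73: (23·73)/(10 + 0.13·73) = 167900/1949 ≈ 86.147
S = 1000/(167900/1949) − 10 = 2700/1679 in ≈ 1.608 in
Initial abstraction Ia = S/5 = (2700/1679)/5 = 540/1679 ≈ 0.322 in
Since P=6.640 > Ia=0.322: effective rainfall P−Ia = 265214/41975 in
Runoff Q = (P−Ia)²/(P−Ia+S) = (6.318)²/(6.318+1.608) = 35169232898/6982835075 ≈ 5.037 in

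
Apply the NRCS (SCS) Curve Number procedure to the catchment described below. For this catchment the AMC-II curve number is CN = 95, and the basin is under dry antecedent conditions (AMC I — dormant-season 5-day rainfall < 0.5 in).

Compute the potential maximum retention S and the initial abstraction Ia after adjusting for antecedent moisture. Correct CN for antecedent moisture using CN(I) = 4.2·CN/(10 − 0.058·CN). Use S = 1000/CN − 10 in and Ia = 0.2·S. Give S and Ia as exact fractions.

Adjust CN=95 to AMC I: 4.2·95/(10 − 0.058·95) → 399 ÷ (449/100) = 39900/449 ≈ 88.864
Retention S: 1000/CN − 10 with CN=88.864 → S = 500/399 ≈ 1.253 in
Ia = 0.2S: 0.2·1.253 = 0.251 in (exactly 100/399)

S = 500/399 in ≈ 1.253 in; Ia = 100/399 in ≈ 0.251 in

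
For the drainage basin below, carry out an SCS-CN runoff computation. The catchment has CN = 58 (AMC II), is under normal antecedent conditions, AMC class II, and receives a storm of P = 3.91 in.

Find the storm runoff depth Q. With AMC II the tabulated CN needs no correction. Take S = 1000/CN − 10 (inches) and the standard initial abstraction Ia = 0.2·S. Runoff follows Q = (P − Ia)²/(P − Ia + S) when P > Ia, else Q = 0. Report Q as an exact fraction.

Average conditions: CN = 58 (no AMC adjustment).
S = 1000/58 − 10 = 210/29 in ≈ 7.241 in
Ia = 0.2·(210/29) = 42/29 in ≈ 1.448 in
Excess rainfall: 3.910 − 1.448 = 2.462 in; P > Ia so Q > 0
Q = (7139/2900)²/((7139/2900) + 210/29) = (50965321/8410000)/(28139/2900) = 50965321/81603100 in ≈ 0.625 in

Q = 50965321/81603100 in ≈ 0.625 in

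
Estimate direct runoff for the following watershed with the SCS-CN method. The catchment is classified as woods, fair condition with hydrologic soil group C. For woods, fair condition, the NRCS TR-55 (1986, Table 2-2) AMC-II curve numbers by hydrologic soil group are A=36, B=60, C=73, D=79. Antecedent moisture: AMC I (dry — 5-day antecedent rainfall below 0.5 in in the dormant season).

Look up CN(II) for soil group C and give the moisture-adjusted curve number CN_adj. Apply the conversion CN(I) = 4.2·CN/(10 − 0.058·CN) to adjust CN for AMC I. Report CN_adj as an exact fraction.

CN_adj = 51100/961 ≈ 53.174

NRCS table: woods, fair condition, soil group C → CN(II) = 73
Adjust CN=73 to AMC I: 4.2·73/(10 − 0.058·73) → (1533/5) ÷ (2883/500) = 51100/961 ≈ 53.174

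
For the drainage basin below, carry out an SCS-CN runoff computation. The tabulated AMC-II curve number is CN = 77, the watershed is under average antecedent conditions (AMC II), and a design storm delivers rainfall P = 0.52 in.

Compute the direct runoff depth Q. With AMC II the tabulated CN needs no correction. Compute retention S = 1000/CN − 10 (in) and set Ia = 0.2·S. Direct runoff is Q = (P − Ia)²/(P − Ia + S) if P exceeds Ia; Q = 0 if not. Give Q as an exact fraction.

CN(II) = 77; AMC II needs no correction.
Max retention: S = 1000/77 − 10 = 230/77 in (≈ 2.987 in)
Ia = 0.2·(230/77) = 46/77 in ≈ 0.597 in
P = 0.520 ≤ Ia = 0.597 in: entire storm abstracted, Q = 0.

Q = 0 in ≈ 0.000 in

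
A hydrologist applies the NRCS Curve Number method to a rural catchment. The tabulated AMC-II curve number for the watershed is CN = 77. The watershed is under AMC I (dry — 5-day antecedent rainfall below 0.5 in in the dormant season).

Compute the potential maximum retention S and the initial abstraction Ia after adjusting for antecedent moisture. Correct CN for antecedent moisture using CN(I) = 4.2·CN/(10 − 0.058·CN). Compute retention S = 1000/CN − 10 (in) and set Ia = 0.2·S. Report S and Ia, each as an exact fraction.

S = 11500/1617 in ≈ 7.112 in; Ia = 2300/1617 in ≈ 1.422 in

CN(I) from CN(II)=77: (4.2·77)/(10 − 0.058·77) = 161700/2767 ≈ 58.439
S = 1000/(161700/2767) − 10 = 11500/1617 in ≈ 7.112 in
Initial abstraction Ia = S/5 = (11500/1617)/5 = 2300/1617 ≈ 1.422 in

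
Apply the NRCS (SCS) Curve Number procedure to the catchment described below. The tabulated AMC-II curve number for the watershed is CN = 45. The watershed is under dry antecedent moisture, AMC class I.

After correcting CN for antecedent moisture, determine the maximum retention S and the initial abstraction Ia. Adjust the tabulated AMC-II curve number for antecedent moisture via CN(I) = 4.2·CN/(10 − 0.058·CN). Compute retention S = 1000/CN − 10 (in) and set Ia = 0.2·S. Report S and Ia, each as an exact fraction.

S = 5500/189 in ≈ 29.101 in; Ia = 1100/189 in ≈ 5.820 in

CN(I) from CN(II)=45: (4.2·45)/(10 − 0.058·45) = 18900/739 ≈ 25.575
S = 1000/(18900/739) − 10 = 5500/189 in ≈ 29.101 in
Ia = 0.2·(5500/189) = 1100/189 in ≈ 5.820 in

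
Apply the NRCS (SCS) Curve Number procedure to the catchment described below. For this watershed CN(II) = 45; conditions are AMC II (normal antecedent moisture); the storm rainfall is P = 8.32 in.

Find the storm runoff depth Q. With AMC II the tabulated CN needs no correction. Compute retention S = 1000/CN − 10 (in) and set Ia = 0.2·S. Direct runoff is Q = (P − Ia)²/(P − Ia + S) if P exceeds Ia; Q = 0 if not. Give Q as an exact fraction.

Average conditions: CN = 45 (no AMC adjustment).
S = 1000/45 − 10 = 110/9 in ≈ 12.222 in
Initial abstraction Ia = S/5 = (110/9)/5 = 22/9 ≈ 2.444 in
Excess rainfall: 8.320 − 2.444 = 5.876 in; P > Ia so Q > 0
Runoff Q = (P−Ia)²/(P−Ia+S) = (5.876)²/(5.876+12.222) = 436921/229050 ≈ 1.908 in

Q = 436921/229050 in ≈ 1.908 in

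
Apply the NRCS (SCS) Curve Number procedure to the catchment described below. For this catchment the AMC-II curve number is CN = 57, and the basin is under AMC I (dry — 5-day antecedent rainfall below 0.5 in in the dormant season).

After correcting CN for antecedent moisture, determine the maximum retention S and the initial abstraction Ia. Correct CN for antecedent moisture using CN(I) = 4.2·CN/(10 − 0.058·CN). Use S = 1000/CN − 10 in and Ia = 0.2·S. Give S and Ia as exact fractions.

S = 21500/1197 in ≈ 17.962 in; Ia = 4300/1197 in ≈ 3.592 in

Dry (AMC I): CN(I) = 4.2·57/(10 − 0.058·57) = (1197/5)/(3347/500) = 119700/3347 ≈ 35.763
S = 1000/(119700/3347) − 10 = 21500/1197 in ≈ 17.962 in
Ia = 0.2S: 0.2·17.962 = 3.592 in (exactly 4300/1197)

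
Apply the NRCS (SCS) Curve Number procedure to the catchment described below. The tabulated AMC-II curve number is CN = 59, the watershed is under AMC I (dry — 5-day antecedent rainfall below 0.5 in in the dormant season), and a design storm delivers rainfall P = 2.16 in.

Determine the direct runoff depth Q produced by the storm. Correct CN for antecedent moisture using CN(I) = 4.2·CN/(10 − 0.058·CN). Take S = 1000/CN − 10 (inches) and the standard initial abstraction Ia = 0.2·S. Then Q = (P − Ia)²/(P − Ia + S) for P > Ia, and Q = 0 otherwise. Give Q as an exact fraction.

Adjust CN=59 to AMC I: 4.2·59/(10 − 0.058·59) → (1239/5) ÷ (3289/500) = 123900/3289 ≈ 37.671
Retention S: 1000/CN − 10 with CN=37.671 → S = 20500/1239 ≈ 16.546 in
Initial abstraction Ia = S/5 = (20500/1239)/5 = 4100/1239 ≈ 3.309 in
P = 2.160 ≤ Ia = 3.309 in: entire storm abstracted, Q = 0.

Q = 0 in ≈ 0.000 in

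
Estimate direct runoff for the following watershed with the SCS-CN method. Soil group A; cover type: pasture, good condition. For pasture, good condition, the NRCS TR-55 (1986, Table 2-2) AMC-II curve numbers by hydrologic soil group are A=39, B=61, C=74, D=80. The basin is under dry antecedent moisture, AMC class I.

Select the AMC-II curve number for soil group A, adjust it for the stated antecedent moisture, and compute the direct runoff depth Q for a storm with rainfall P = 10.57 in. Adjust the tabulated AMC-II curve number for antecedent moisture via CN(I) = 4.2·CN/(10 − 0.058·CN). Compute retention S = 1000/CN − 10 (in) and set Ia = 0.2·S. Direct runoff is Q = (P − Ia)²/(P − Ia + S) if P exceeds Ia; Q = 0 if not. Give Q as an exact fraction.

NRCS table: pasture, good condition, soil group A → CN(II) = 39
Adjust CN=39 to AMC I: 4.2·39/(10 − 0.058·39) → (819/5) ÷ (3869/500) = 81900/3869 ≈ 21.168
Max retention: S = 1000/(81900/3869) − 10 = 30500/819 in (≈ 37.241 in)
Initial abstraction Ia = S/5 = (30500/819)/5 = 6100/819 ≈ 7.448 in
Excess rainfall: 10.570 − 7.448 = 3.122 in; P > Ia so Q > 0
Q = (255683/81900)²/((255683/81900) + 30500/819) = (65373796489/6707610000)/(3305683/81900) = 65373796489/270735437700 in ≈ 0.241 in

Q = 65373796489/270735437700 in ≈ 0.241 in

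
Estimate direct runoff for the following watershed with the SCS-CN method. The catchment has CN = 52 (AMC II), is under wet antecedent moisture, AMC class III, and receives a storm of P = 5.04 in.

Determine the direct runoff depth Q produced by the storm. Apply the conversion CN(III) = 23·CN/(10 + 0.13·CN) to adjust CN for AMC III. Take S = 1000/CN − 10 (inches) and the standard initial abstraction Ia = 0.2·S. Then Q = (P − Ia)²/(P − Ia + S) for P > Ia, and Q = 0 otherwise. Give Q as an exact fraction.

CN(III) from CN(II)=52: (23·52)/(10 + 0.13·52) = 29900/419 ≈ 71.360
Retention S: 1000/CN − 10 with CN=71.360 → S = 1200/299 ≈ 4.013 in
Ia = 0.2·(1200/299) = 240/299 in ≈ 0.803 in
Since P=5.040 > Ia=0.803: effective rainfall P−Ia = 31674/7475 in
Runoff Q = (P−Ia)²/(P−Ia+S) = (4.237)²/(4.237+4.013) = 167207046/76835525 ≈ 2.176 in

Q = 167207046/76835525 in ≈ 2.176 in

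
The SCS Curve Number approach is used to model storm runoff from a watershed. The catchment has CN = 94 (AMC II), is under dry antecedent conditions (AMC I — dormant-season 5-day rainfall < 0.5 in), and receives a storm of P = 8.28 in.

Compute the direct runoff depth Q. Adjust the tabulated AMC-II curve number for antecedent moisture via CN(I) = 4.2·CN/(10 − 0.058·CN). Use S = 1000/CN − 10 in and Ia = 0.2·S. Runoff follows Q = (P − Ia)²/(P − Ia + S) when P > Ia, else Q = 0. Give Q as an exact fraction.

CN(I) from CN(II)=94: (4.2·94)/(10 − 0.058·94) = 32900/379 ≈ 86.807
Retention S: 1000/CN − 10 with CN=86.807 → S = 500/329 ≈ 1.520 in
Initial abstraction Ia = S/5 = (500/329)/5 = 100/329 ≈ 0.304 in
Since P=8.280 > Ia=0.304: effective rainfall P−Ia = 65603/8225 in
Q = (65603/8225)²/((65603/8225) + 500/329) = (4303753609/67650625)/(78103/8225) = 4303753609/642397175 in ≈ 6.700 in

Q = 4303753609/642397175 in ≈ 6.700 in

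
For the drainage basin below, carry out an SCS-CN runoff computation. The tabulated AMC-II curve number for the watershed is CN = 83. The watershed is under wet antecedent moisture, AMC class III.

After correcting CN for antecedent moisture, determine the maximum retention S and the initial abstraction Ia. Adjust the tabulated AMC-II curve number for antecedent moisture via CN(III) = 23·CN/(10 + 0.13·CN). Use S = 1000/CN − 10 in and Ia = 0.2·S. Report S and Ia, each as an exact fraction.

Wet (AMC III): CN(III) = 23·83/(10 + 0.13·83) = 1909/(2079/100) = 190900/2079 ≈ 91.823
Max retention: S = 1000/(190900/2079) − 10 = 1700/1909 in (≈ 0.891 in)
Initial abstraction Ia = S/5 = (1700/1909)/5 = 340/1909 ≈ 0.178 in

S = 1700/1909 in ≈ 0.891 in; Ia = 340/1909 in ≈ 0.178 in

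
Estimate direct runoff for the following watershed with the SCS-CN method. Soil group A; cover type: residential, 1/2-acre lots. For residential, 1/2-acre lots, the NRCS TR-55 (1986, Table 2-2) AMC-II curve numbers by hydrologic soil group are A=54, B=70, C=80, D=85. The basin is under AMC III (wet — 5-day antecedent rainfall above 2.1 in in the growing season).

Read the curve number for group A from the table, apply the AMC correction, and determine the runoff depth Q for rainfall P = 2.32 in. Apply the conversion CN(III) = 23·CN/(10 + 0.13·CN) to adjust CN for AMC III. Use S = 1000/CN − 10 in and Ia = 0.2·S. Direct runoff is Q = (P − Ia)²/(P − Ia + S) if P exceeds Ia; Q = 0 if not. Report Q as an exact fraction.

NRCS table: residential, 1/2-acre lots, soil group A → CN(II) = 54
CN(III) from CN(II)=54: (23·54)/(10 + 0.13·54) = 2700/37 ≈ 72.973
Max retention: S = 1000/(2700/37) − 10 = 100/27 in (≈ 3.704 in)
Ia = 0.2·(100/27) = 20/27 in ≈ 0.741 in
Excess rainfall: 2.320 − 0.741 = 1.579 in; P > Ia so Q > 0
Q = (1066/675)²/((1066/675) + 100/27) = (1136356/455625)/(3566/675) = 568178/1203525 in ≈ 0.472 in

Q = 568178/1203525 in ≈ 0.472 in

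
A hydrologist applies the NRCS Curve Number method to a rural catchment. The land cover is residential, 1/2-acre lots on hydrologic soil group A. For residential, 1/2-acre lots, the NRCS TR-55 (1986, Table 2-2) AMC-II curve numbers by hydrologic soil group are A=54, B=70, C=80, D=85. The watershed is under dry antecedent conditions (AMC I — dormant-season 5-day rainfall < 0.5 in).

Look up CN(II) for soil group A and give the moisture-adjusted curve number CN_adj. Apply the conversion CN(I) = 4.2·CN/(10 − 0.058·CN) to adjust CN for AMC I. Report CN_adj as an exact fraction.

CN_adj = 56700/1717 ≈ 33.023

NRCS table: residential, 1/2-acre lots, soil group A → CN(II) = 54
Adjust CN=54 to AMC I: 4.2·54/(10 − 0.058·54) → (1134/5) ÷ (1717/250) = 56700/1717 ≈ 33.023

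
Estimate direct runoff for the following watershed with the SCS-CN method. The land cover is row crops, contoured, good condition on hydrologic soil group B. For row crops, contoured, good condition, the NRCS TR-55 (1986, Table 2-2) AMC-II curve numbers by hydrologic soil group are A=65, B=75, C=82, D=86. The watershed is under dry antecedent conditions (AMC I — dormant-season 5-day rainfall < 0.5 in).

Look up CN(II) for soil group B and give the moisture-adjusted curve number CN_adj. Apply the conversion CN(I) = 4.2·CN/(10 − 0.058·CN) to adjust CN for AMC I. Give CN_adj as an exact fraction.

NRCS table: row crops, contoured, good condition, soil group B → CN(II) = 75
CN(I) from CN(II)=75: (4.2·75)/(10 − 0.058·75) = 6300/113 ≈ 55.752

CN_adj = 6300/113 ≈ 55.752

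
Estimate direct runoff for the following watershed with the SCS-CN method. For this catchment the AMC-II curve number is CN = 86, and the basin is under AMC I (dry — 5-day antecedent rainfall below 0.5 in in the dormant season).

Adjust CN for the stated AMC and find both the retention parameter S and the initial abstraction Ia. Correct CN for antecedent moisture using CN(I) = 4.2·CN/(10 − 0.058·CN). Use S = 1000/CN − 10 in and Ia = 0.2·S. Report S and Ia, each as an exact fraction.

S = 500/129 in ≈ 3.876 in; Ia = 100/129 in ≈ 0.775 in

CN(I) from CN(II)=86: (4.2·86)/(10 − 0.058·86) = 12900/179 ≈ 72.067
S = 1000/(12900/179) − 10 = 500/129 in ≈ 3.876 in
Ia = 0.2·(500/129) = 100/129 in ≈ 0.775 in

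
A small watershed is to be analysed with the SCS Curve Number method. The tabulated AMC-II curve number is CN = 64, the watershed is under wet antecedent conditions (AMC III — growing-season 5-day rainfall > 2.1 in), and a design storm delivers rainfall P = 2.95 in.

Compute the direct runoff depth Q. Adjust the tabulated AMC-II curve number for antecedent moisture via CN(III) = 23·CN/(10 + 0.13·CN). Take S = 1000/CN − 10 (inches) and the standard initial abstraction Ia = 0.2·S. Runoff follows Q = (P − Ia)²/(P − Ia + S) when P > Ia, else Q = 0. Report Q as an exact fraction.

Adjust CN=64 to AMC III: 23·64/(10 + 0.13·64) → 1472 ÷ (458/25) = 18400/229 ≈ 80.349
S = 1000/(18400/229) − 10 = 225/92 in ≈ 2.446 in
Ia = 0.2S: 0.2·2.446 = 0.489 in (exactly 45/92)
P − Ia = 2.950 − 0.489 = 283/115 ≈ 2.461 in (> 0, runoff occurs)
Q = (283/115)²/((283/115) + 225/92) = (80089/13225)/(2257/460) = 320356/259555 in ≈ 1.234 in

Q = 320356/259555 in ≈ 1.234 in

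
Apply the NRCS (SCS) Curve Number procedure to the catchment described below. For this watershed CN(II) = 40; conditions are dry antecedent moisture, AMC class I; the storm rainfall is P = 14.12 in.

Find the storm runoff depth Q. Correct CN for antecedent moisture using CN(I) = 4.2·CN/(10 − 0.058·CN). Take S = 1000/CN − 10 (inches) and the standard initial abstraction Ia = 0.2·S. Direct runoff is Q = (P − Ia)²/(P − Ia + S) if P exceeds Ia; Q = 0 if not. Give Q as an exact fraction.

Q = 1490841/1307425 in ≈ 1.140 in

Adjust CN=40 to AMC I: 4.2·40/(10 − 0.058·40) → 168 ÷ (192/25) = 175/8 ≈ 21.875
Retention S: 1000/CN − 10 with CN=21.875 → S = 250/7 ≈ 35.714 in
Ia = 0.2S: 0.2·35.714 = 7.143 in (exactly 50/7)
Since P=14.120 > Ia=7.143: effective rainfall P−Ia = 1221/175 in
Q: (1221/175)² ÷ (7471/175) = 1490841/1307425 in (≈ 1.140 in)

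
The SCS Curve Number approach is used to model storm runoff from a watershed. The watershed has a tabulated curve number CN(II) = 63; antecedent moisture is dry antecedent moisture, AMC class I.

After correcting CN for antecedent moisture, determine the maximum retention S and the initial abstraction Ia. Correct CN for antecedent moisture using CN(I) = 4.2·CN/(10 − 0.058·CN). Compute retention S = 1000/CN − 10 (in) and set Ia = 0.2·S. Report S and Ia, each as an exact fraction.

S = 18500/1323 in ≈ 13.983 in; Ia = 3700/1323 in ≈ 2.797 in

CN(I) from CN(II)=63: (4.2·63)/(10 − 0.058·63) = 132300/3173 ≈ 41.696
Max retention: S = 1000/(132300/3173) − 10 = 18500/1323 in (≈ 13.983 in)
Ia = 0.2S: 0.2·13.983 = 2.797 in (exactly 3700/1323)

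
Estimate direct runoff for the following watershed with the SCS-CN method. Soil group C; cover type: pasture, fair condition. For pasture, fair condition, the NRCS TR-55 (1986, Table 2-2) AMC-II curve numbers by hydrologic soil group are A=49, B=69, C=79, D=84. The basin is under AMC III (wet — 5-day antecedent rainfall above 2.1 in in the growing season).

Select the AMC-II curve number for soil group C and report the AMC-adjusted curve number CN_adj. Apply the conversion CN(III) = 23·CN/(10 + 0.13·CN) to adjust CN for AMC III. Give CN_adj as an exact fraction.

NRCS table: pasture, fair condition, soil group C → CN(II) = 79
Wet (AMC III): CN(III) = 23·79/(10 + 0.13·79) = 1817/(2027/100) = 181700/2027 ≈ 89.640

CN_adj = 181700/2027 ≈ 89.640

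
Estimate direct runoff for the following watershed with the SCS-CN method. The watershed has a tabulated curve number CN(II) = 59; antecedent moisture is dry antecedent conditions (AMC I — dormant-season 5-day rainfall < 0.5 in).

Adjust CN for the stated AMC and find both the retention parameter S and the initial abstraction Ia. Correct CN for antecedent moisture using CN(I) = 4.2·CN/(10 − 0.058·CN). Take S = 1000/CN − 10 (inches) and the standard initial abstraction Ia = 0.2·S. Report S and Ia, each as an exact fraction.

S = 20500/1239 in ≈ 16.546 in; Ia = 4100/1239 in ≈ 3.309 in

CN(I) from CN(II)=59: (4.2·59)/(10 − 0.058·59) = 123900/3289 ≈ 37.671
Retention S: 1000/CN − 10 with CN=37.671 → S = 20500/1239 ≈ 16.546 in
Initial abstraction Ia = S/5 = (20500/1239)/5 = 4100/1239 ≈ 3.309 in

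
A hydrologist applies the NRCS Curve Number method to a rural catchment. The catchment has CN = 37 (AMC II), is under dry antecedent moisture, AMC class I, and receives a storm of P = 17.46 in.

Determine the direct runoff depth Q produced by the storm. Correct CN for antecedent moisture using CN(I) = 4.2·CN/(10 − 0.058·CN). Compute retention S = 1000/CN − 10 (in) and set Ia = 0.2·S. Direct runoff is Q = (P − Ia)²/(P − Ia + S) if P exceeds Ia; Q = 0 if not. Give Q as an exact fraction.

CN(I) from CN(II)=37: (4.2·37)/(10 − 0.058·37) = 3700/187 ≈ 19.786
Retention S: 1000/CN − 10 with CN=19.786 → S = 1500/37 ≈ 40.541 in
Ia = 0.2·(1500/37) = 300/37 in ≈ 8.108 in
Excess rainfall: 17.460 − 8.108 = 9.352 in; P > Ia so Q > 0
Q = (17301/1850)²/((17301/1850) + 1500/37) = (299324601/3422500)/(92301/1850) = 99774867/56918950 in ≈ 1.753 in

Q = 99774867/56918950 in ≈ 1.753 in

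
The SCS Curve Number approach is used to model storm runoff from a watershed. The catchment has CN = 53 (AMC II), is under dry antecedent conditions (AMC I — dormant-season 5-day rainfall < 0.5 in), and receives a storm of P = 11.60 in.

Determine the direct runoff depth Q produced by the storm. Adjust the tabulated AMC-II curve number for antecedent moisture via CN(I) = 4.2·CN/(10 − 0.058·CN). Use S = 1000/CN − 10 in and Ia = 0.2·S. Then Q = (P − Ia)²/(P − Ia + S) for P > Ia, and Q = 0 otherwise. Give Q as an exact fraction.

Adjust CN=53 to AMC I: 4.2·53/(10 − 0.058·53) → (1113/5) ÷ (3463/500) = 111300/3463 ≈ 32.140
Max retention: S = 1000/(111300/3463) − 10 = 23500/1113 in (≈ 21.114 in)
Ia = 0.2S: 0.2·21.114 = 4.223 in (exactly 4700/1113)
P − Ia = 11.600 − 4.223 = 41054/5565 ≈ 7.377 in (> 0, runoff occurs)
Runoff Q = (P−Ia)²/(P−Ia+S) = (7.377)²/(7.377+21.114) = 842715458/441176505 ≈ 1.910 in

Q = 842715458/441176505 in ≈ 1.910 in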